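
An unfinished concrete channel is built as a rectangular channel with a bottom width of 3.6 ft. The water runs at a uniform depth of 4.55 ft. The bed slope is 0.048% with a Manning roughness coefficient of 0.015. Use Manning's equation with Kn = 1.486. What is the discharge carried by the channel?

Flow area A = b·y = 3.6 × 4.55 = 16.38 ft². Wetted perimeter P = b + 2y = 3.6 + 2×4.55 = 12.7 ft.
Hydraulic radius R = A/P = 16.38/12.7 = 1.29 ft.
Manning's equation: Q = (1.486/n) A R^(2/3) S^(1/2) = (1.486/0.015) × 16.38 × 1.29^(2/3) × 0.00048^(1/2) = 42.1 ft³/s.

Q = 42.1 ft³/s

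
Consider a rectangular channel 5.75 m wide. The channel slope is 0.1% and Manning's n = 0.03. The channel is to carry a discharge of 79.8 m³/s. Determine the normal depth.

y_n = 7.99 m

Manning's equation rearranged: A R^(2/3) = nQ / (1·√S) = 0.03 × 79.8 / (√0.001) = 75.7.
Trying y = 6.4 m: A R^(2/3) = 58.1 — too small.
Trying y = 9.47 m: A R^(2/3) = 92.26 — too large.
Trying y = 7.99 m: A R^(2/3) = 75.68 — ≈ 75.7.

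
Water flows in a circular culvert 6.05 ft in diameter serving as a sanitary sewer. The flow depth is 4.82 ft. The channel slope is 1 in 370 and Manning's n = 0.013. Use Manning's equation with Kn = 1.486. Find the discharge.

Q = 219 ft³/s

For a circular section of diameter D = 6.05 ft at depth y = 4.82 ft, the central angle is θ = 2 arccos(1 − 2y/D) = 4.412 rad. Then A = (D²/8)(θ − sin θ) = 24.56 ft² and P = Dθ/2 = 13.35 ft.
Hydraulic radius R = A/P = 24.56/13.35 = 1.84 ft.
Manning's equation: Q = (1.486/n) A R^(2/3) S^(1/2) = (1.486/0.013) × 24.56 × 1.84^(2/3) × 0.002703^(1/2) = 219 ft³/s.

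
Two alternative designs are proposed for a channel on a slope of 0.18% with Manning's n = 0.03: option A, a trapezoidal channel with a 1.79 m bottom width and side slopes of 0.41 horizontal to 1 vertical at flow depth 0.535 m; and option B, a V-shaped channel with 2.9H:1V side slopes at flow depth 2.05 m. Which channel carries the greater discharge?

channel B

Channel A: With bottom width b = 1.79 m and side slope z = 0.41: A = (b + zy)y = (1.79 + 0.41×0.535)×0.535 = 1.075 m²; P = b + 2y√(1+z²) = 1.79 + 2×0.535×1.081 = 2.946 m. Hydraulic radius R = A/P = 1.075/2.946 = 0.3648 m. Q_A = (1/0.03)·1.075·0.3648^(2/3)·√0.0018 = 0.7762 m³/s.
Channel B: For a triangular section with side slope z = 2.9: A = zy² = 2.9×2.05² = 12.19 m²; P = 2y√(1+z²) = 2×2.05×3.068 = 12.58 m. Hydraulic radius R = A/P = 12.19/12.58 = 0.969 m. Q_B = (1/0.03)·12.19·0.969^(2/3)·√0.0018 = 16.88 m³/s.
Q_A = 0.7762 m³/s vs Q_B = 16.88 m³/s, so channel B carries more.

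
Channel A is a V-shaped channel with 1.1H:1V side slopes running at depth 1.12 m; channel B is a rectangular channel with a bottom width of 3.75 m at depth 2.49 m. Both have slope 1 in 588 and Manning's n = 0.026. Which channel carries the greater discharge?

Channel A: For a triangular section with side slope z = 1.1: A = zy² = 1.1×1.12² = 1.38 m²; P = 2y√(1+z²) = 2×1.12×1.487 = 3.33 m. Hydraulic radius R = A/P = 1.38/3.33 = 0.4144 m. Q_A = (1/0.026)·1.38·0.4144^(2/3)·√0.001701 = 1.216 m³/s.
Channel B: Flow area A = b·y = 3.75 × 2.49 = 9.338 m². Wetted perimeter P = b + 2y = 3.75 + 2×2.49 = 8.73 m. Hydraulic radius R = A/P = 9.338/8.73 = 1.07 m. Q_B = (1/0.026)·9.338·1.07^(2/3)·√0.001701 = 15.49 m³/s.
Q_A = 1.216 m³/s vs Q_B = 15.49 m³/s, so channel B carries more.

channel B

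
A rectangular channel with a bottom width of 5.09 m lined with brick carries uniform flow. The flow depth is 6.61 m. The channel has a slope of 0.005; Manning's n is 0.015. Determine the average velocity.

Flow area A = b·y = 5.09 × 6.61 = 33.64 m². Wetted perimeter P = b + 2y = 5.09 + 2×6.61 = 18.31 m.
Hydraulic radius R = A/P = 33.64/18.31 = 1.838 m.
From Manning's equation, V = (1/n) R^(2/3) S^(1/2) = (1/0.015) × 1.838^(2/3) × 0.005^(1/2) = 7.07 m/s.

V = 7.07 m/s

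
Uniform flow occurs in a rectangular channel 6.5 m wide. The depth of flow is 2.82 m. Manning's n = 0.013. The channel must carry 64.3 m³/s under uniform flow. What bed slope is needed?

S = 0.0012

Flow area A = b·y = 6.5 × 2.82 = 18.33 m². Wetted perimeter P = b + 2y = 6.5 + 2×2.82 = 12.14 m.
Hydraulic radius R = A/P = 18.33/12.14 = 1.51 m.
From Manning's equation, S = [nQ / (1 A R^(2/3))]² = [0.013 × 64.3 / (1 × 18.33 × 1.51^(2/3))]² = 0.0012.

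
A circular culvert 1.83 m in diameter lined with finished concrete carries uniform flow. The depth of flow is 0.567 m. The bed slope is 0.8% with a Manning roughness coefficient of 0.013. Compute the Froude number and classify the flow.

supercritical

For a circular section of diameter D = 1.83 m at depth y = 0.567 m, the central angle is θ = 2 arccos(1 − 2y/D) = 2.361 rad. Then A = (D²/8)(θ − sin θ) = 0.694 m² and P = Dθ/2 = 2.161 m.
Hydraulic radius R = A/P = 0.694/2.161 = 0.3212 m.
V = (1/n) R^(2/3) √S = (1/0.013) × 0.3212^(2/3) × √0.008 = 3.227 m/s. Hydraulic depth D_h = A/T = 0.694/1.692 = 0.41 m.
Froude number Fr = V/√(g·D_h) = 3.227/√(9.81×0.41) = 1.61, which is greater than 1, so the flow is supercritical.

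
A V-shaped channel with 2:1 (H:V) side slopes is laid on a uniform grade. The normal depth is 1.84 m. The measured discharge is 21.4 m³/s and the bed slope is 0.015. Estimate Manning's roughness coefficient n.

n = 0.034

For a triangular section with side slope z = 2: A = zy² = 2×1.84² = 6.771 m²; P = 2y√(1+z²) = 2×1.84×2.236 = 8.229 m.
Hydraulic radius R = A/P = 6.771/8.229 = 0.8229 m.
Rearranging Manning's equation: n = (1/Q) A R^(2/3) S^(1/2) = (1/21.4) × 6.771 × 0.8229^(2/3) × √0.015 = 0.034.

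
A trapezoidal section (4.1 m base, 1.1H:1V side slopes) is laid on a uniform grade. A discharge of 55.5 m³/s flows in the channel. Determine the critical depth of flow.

y_c = 2.17 m

At critical depth, Q² T / (g A³) = 1, i.e. A³/T = Q²/g = 55.5²/9.81 = 314.
At y = 2.6 m: A³/T = 603.4 — high.
At y = 1.61 m: A³/T = 110.5 — low.
At y = 2.17 m: A³/T = 314.3 — ≈ 314.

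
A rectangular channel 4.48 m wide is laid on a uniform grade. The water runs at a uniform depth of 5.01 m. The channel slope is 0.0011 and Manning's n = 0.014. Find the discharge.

Flow area A = b·y = 4.48 × 5.01 = 22.44 m². Wetted perimeter P = b + 2y = 4.48 + 2×5.01 = 14.5 m.
Hydraulic radius R = A/P = 22.44/14.5 = 1.548 m.
Manning's equation: Q = (1/n) A R^(2/3) S^(1/2) = (1/0.014) × 22.44 × 1.548^(2/3) × 0.0011^(1/2) = 71.2 m³/s.

Q = 71.2 m³/s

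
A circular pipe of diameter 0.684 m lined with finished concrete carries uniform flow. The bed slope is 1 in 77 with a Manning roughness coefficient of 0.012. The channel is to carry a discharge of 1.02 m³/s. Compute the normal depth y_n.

y_n = 0.532 m

Manning's equation rearranged: A R^(2/3) = nQ / (1·√S) = 0.012 × 1.02 / (√0.01299) = 0.1074.
At y = 0.44 m: A R^(2/3) = 0.08436 — low.
At y = 0.63 m: A R^(2/3) = 0.1215 — high.
At y = 0.532 m: A R^(2/3) = 0.1075 — close enough.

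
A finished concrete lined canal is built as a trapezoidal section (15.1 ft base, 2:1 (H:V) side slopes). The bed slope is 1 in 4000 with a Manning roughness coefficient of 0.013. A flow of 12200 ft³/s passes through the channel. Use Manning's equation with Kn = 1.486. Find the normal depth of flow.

y_n = 22.2 ft

Manning's equation rearranged: A R^(2/3) = nQ / (1.486·√S) = 0.013 × 12200 / (1.486 × √0.00025) = 6750.
Try y = 26.2 ft: A R^(2/3) = 9962 — too large.
Try y = 15.5 ft: A R^(2/3) = 2968 — too small.
Try y = 22.2 ft: A R^(2/3) = 6749 — ≈ 6750.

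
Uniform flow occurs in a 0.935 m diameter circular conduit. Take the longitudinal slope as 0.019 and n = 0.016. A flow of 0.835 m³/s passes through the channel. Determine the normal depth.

y_n = 0.395 m

Manning's equation rearranged: A R^(2/3) = nQ / (1·√S) = 0.016 × 0.835 / (√0.019) = 0.09692.
At y = 0.43 m: A R^(2/3) = 0.1128 — high.
At y = 0.323 m: A R^(2/3) = 0.06684 — low.
At y = 0.395 m: A R^(2/3) = 0.09696 — close enough.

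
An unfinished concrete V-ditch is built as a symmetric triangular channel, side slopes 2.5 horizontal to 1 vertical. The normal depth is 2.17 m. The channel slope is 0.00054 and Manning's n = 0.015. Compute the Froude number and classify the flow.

subcritical

For a triangular section with side slope z = 2.5: A = zy² = 2.5×2.17² = 11.77 m²; P = 2y√(1+z²) = 2×2.17×2.693 = 11.69 m.
Hydraulic radius R = A/P = 11.77/11.69 = 1.007 m.
V = (1/n) R^(2/3) √S = (1/0.015) × 1.007^(2/3) × √0.00054 = 1.557 m/s. Hydraulic depth D_h = A/T = 11.77/10.85 = 1.085 m.
Froude number Fr = V/√(g·D_h) = 1.557/√(9.81×1.085) = 0.477, which is less than 1, so the flow is subcritical.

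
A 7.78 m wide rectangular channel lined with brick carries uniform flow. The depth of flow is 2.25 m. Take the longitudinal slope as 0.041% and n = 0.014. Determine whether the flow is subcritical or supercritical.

Flow area A = b·y = 7.78 × 2.25 = 17.5 m². Wetted perimeter P = b + 2y = 7.78 + 2×2.25 = 12.28 m.
Hydraulic radius R = A/P = 17.5/12.28 = 1.425 m.
V = (1/n) R^(2/3) √S = (1/0.014) × 1.425^(2/3) × √0.00041 = 1.832 m/s. Hydraulic depth D_h = A/T = 17.5/7.78 = 2.25 m.
Froude number Fr = V/√(g·D_h) = 1.832/√(9.81×2.25) = 0.39, which is less than 1, so the flow is subcritical.

subcritical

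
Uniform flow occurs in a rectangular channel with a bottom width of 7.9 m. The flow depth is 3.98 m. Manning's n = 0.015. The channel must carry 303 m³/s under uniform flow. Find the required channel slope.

S = 0.00839

Flow area A = b·y = 7.9 × 3.98 = 31.44 m². Wetted perimeter P = b + 2y = 7.9 + 2×3.98 = 15.86 m.
Hydraulic radius R = A/P = 31.44/15.86 = 1.982 m.
From Manning's equation, S = [nQ / (1 A R^(2/3))]² = [0.015 × 303 / (1 × 31.44 × 1.982^(2/3))]² = 0.00839.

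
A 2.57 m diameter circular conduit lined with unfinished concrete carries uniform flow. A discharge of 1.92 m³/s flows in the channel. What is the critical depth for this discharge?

At critical depth, Q² T / (g A³) = 1, i.e. A³/T = Q²/g = 1.92²/9.81 = 0.3758.
Trying y = 0.668 m: A³/T = 0.5454 — over.
Trying y = 0.481 m: A³/T = 0.1511 — short.
Trying y = 0.607 m: A³/T = 0.3755 — close enough.

y_c = 0.607 m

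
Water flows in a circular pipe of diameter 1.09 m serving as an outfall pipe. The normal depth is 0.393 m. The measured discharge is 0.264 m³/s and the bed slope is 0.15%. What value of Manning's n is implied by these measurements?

n = 0.016

For a circular section of diameter D = 1.09 m at depth y = 0.393 m, the central angle is θ = 2 arccos(1 − 2y/D) = 2.576 rad. Then A = (D²/8)(θ − sin θ) = 0.3031 m² and P = Dθ/2 = 1.404 m.
Hydraulic radius R = A/P = 0.3031/1.404 = 0.2158 m.
Rearranging Manning's equation: n = (1/Q) A R^(2/3) S^(1/2) = (1/0.264) × 0.3031 × 0.2158^(2/3) × √0.0015 = 0.016.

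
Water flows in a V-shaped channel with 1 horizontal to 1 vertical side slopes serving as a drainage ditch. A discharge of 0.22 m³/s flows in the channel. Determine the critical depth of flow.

At critical depth, Q² T / (g A³) = 1, i.e. A³/T = Q²/g = 0.22²/9.81 = 0.004934.
Trying y = 0.34 m: A³/T = 0.002272 — short.
Trying y = 0.482 m: A³/T = 0.01301 — over.
Trying y = 0.397 m: A³/T = 0.004931 — matches.

y_c = 0.397 m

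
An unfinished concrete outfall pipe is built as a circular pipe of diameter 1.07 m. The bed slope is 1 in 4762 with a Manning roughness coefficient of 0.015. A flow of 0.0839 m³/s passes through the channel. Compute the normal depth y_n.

Manning's equation rearranged: A R^(2/3) = nQ / (1·√S) = 0.015 × 0.0839 / (√0.00021) = 0.08685.
Try y = 0.412 m: A R^(2/3) = 0.1173 — too large.
Try y = 0.261 m: A R^(2/3) = 0.0487 — too small.
Try y = 0.351 m: A R^(2/3) = 0.08681 — matches.

y_n = 0.351 m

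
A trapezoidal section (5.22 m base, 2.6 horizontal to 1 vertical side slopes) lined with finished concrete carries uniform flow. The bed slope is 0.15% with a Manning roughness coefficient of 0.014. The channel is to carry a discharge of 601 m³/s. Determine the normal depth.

y_n = 5.44 m

Manning's equation rearranged: A R^(2/3) = nQ / (1·√S) = 0.014 × 601 / (√0.0015) = 217.2.
Try y = 6.58 m: A R^(2/3) = 339.2 — too large.
Try y = 3.71 m: A R^(2/3) = 91.31 — too small.
Try y = 5.44 m: A R^(2/3) = 217.4 — matches.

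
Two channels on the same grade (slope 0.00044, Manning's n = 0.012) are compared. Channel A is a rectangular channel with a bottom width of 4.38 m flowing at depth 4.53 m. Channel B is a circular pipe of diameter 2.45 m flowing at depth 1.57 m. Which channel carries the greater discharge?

channel A

Channel A: Flow area A = b·y = 4.38 × 4.53 = 19.84 m². Wetted perimeter P = b + 2y = 4.38 + 2×4.53 = 13.44 m. Hydraulic radius R = A/P = 19.84/13.44 = 1.476 m. Q_A = (1/0.012)·19.84·1.476^(2/3)·√0.00044 = 44.97 m³/s.
Channel B: For a circular section of diameter D = 2.45 m at depth y = 1.57 m, the central angle is θ = 2 arccos(1 − 2y/D) = 3.713 rad. Then A = (D²/8)(θ − sin θ) = 3.191 m² and P = Dθ/2 = 4.548 m. Hydraulic radius R = A/P = 3.191/4.548 = 0.7017 m. Q_B = (1/0.012)·3.191·0.7017^(2/3)·√0.00044 = 4.405 m³/s.
Q_A = 44.97 m³/s vs Q_B = 4.405 m³/s, so channel A carries more.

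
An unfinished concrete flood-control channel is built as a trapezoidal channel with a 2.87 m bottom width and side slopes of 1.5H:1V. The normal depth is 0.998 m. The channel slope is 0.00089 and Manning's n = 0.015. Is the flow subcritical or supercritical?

With bottom width b = 2.87 m and side slope z = 1.5: A = (b + zy)y = (2.87 + 1.5×0.998)×0.998 = 4.358 m²; P = b + 2y√(1+z²) = 2.87 + 2×0.998×1.803 = 6.468 m.
Hydraulic radius R = A/P = 4.358/6.468 = 0.6738 m.
V = (1/n) R^(2/3) √S = (1/0.015) × 0.6738^(2/3) × √0.00089 = 1.529 m/s. Hydraulic depth D_h = A/T = 4.358/5.864 = 0.7432 m.
Froude number Fr = V/√(g·D_h) = 1.529/√(9.81×0.7432) = 0.566, which is less than 1, so the flow is subcritical.

subcritical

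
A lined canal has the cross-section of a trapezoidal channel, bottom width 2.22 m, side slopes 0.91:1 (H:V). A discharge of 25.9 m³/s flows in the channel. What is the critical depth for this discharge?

y_c = 1.86 m

At critical depth, Q² T / (g A³) = 1, i.e. A³/T = Q²/g = 25.9²/9.81 = 68.38.
At y = 2.32 m: A³/T = 157.5 — over.
At y = 1.86 m: A³/T = 68.76 — matches.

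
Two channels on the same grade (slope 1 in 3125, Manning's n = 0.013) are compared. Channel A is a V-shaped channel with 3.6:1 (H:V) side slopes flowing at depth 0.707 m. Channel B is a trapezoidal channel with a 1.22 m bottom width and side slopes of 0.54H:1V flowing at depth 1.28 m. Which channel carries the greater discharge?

channel B

Channel A: For a triangular section with side slope z = 3.6: A = zy² = 3.6×0.707² = 1.799 m²; P = 2y√(1+z²) = 2×0.707×3.736 = 5.283 m. Hydraulic radius R = A/P = 1.799/5.283 = 0.3406 m. Q_A = (1/0.013)·1.799·0.3406^(2/3)·√0.00032 = 1.208 m³/s.
Channel B: With bottom width b = 1.22 m and side slope z = 0.54: A = (b + zy)y = (1.22 + 0.54×1.28)×1.28 = 2.446 m²; P = b + 2y√(1+z²) = 1.22 + 2×1.28×1.136 = 4.129 m. Hydraulic radius R = A/P = 2.446/4.129 = 0.5924 m. Q_B = (1/0.013)·2.446·0.5924^(2/3)·√0.00032 = 2.374 m³/s.
Q_A = 1.208 m³/s vs Q_B = 2.374 m³/s, so channel B carries more.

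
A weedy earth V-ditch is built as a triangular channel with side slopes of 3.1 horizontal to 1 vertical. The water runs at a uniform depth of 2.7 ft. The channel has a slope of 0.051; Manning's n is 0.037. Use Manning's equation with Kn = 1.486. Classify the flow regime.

supercritical

For a triangular section with side slope z = 3.1: A = zy² = 3.1×2.7² = 22.6 ft²; P = 2y√(1+z²) = 2×2.7×3.257 = 17.59 ft.
Hydraulic radius R = A/P = 22.6/17.59 = 1.285 ft.
V = (1.486/n) R^(2/3) √S = (1.486/0.037) × 1.285^(2/3) × √0.051 = 10.72 ft/s. Hydraulic depth D_h = A/T = 22.6/16.74 = 1.35 ft.
Froude number Fr = V/√(g·D_h) = 10.72/√(32.2×1.35) = 1.63, which is greater than 1, so the flow is supercritical.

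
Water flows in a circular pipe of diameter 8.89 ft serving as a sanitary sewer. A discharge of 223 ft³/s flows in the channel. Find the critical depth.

y_c = 3.63 ft

At critical depth, Q² T / (g A³) = 1, i.e. A³/T = Q²/g = 223²/32.2 = 1544.
Try y = 2.97 ft: A³/T = 715.1 — low.
Try y = 4.25 ft: A³/T = 2833 — high.
Try y = 3.63 ft: A³/T = 1549 — ≈ 1544.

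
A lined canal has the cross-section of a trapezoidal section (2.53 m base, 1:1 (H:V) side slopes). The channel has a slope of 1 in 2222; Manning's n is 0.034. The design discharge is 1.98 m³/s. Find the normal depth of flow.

y_n = 1.1 m

Manning's equation rearranged: A R^(2/3) = nQ / (1·√S) = 0.034 × 1.98 / (√0.00045) = 3.173.
At y = 1.23 m: A R^(2/3) = 3.884 — too large.
At y = 0.826 m: A R^(2/3) = 1.905 — too small.
At y = 1.1 m: A R^(2/3) = 3.171 — close enough.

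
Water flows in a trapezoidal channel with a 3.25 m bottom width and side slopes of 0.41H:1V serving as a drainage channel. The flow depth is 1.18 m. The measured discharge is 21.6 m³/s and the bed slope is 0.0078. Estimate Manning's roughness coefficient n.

With bottom width b = 3.25 m and side slope z = 0.41: A = (b + zy)y = (3.25 + 0.41×1.18)×1.18 = 4.406 m²; P = b + 2y√(1+z²) = 3.25 + 2×1.18×1.081 = 5.801 m.
Hydraulic radius R = A/P = 4.406/5.801 = 0.7595 m.
Rearranging Manning's equation: n = (1/Q) A R^(2/3) S^(1/2) = (1/21.6) × 4.406 × 0.7595^(2/3) × √0.0078 = 0.015.

n = 0.015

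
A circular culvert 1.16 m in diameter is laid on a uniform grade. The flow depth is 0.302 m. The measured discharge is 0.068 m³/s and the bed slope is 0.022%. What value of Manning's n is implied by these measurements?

For a circular section of diameter D = 1.16 m at depth y = 0.302 m, the central angle is θ = 2 arccos(1 − 2y/D) = 2.142 rad. Then A = (D²/8)(θ − sin θ) = 0.2187 m² and P = Dθ/2 = 1.242 m.
Hydraulic radius R = A/P = 0.2187/1.242 = 0.1761 m.
Rearranging Manning's equation: n = (1/Q) A R^(2/3) S^(1/2) = (1/0.068) × 0.2187 × 0.1761^(2/3) × √0.00022 = 0.015.

n = 0.015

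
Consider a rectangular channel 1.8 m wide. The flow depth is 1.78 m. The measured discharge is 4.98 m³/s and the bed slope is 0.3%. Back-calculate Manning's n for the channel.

Flow area A = b·y = 1.8 × 1.78 = 3.204 m². Wetted perimeter P = b + 2y = 1.8 + 2×1.78 = 5.36 m.
Hydraulic radius R = A/P = 3.204/5.36 = 0.5978 m.
Rearranging Manning's equation: n = (1/Q) A R^(2/3) S^(1/2) = (1/4.98) × 3.204 × 0.5978^(2/3) × √0.003 = 0.025.

n = 0.025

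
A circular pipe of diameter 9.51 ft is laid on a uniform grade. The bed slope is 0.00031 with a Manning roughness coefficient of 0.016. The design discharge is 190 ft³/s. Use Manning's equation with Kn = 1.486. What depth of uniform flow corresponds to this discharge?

y_n = 7.18 ft

Manning's equation rearranged: A R^(2/3) = nQ / (1.486·√S) = 0.016 × 190 / (1.486 × √0.00031) = 116.2.
Try y = 8.78 ft: A R^(2/3) = 135.9 — high.
Try y = 6.11 ft: A R^(2/3) = 94.12 — low.
Try y = 7.18 ft: A R^(2/3) = 116.3 — ≈ 116.2.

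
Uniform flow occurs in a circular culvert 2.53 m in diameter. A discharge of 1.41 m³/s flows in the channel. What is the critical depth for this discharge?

y_c = 0.521 m

At critical depth, Q² T / (g A³) = 1, i.e. A³/T = Q²/g = 1.41²/9.81 = 0.2027.
Trying y = 0.4 m: A³/T = 0.07199 — too small.
Trying y = 0.521 m: A³/T = 0.2031 — close enough.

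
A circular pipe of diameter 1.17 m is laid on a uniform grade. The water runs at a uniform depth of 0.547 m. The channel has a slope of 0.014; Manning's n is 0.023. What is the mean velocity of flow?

V = 2.2 m/s

For a circular section of diameter D = 1.17 m at depth y = 0.547 m, the central angle is θ = 2 arccos(1 − 2y/D) = 3.012 rad. Then A = (D²/8)(θ − sin θ) = 0.4931 m² and P = Dθ/2 = 1.762 m.
Hydraulic radius R = A/P = 0.4931/1.762 = 0.2799 m.
From Manning's equation, V = (1/n) R^(2/3) S^(1/2) = (1/0.023) × 0.2799^(2/3) × 0.014^(1/2) = 2.2 m/s.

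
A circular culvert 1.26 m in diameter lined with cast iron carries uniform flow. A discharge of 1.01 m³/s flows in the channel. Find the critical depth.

At critical depth, Q² T / (g A³) = 1, i.e. A³/T = Q²/g = 1.01²/9.81 = 0.104.
At y = 0.588 m: A³/T = 0.1477 — high.
At y = 0.463 m: A³/T = 0.05905 — low.
At y = 0.536 m: A³/T = 0.1036 — close enough.

y_c = 0.536 m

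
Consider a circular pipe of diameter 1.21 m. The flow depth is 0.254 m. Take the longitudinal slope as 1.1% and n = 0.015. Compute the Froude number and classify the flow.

For a circular section of diameter D = 1.21 m at depth y = 0.254 m, the central angle is θ = 2 arccos(1 − 2y/D) = 1.904 rad. Then A = (D²/8)(θ − sin θ) = 0.1754 m² and P = Dθ/2 = 1.152 m.
Hydraulic radius R = A/P = 0.1754/1.152 = 0.1523 m.
V = (1/n) R^(2/3) √S = (1/0.015) × 0.1523^(2/3) × √0.011 = 1.994 m/s. Hydraulic depth D_h = A/T = 0.1754/0.9855 = 0.178 m.
Froude number Fr = V/√(g·D_h) = 1.994/√(9.81×0.178) = 1.51, which is greater than 1, so the flow is supercritical.

supercritical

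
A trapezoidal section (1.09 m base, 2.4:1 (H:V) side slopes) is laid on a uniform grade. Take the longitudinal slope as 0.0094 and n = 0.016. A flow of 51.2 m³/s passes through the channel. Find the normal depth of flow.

Manning's equation rearranged: A R^(2/3) = nQ / (1·√S) = 0.016 × 51.2 / (√0.0094) = 8.449.
Try y = 1.29 m: A R^(2/3) = 4.227 — low.
Try y = 2.11 m: A R^(2/3) = 13.64 — high.
Try y = 1.73 m: A R^(2/3) = 8.448 — close enough.

y_n = 1.73 m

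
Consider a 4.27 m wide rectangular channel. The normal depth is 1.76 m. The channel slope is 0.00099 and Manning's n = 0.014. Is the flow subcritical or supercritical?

subcritical

Flow area A = b·y = 4.27 × 1.76 = 7.515 m². Wetted perimeter P = b + 2y = 4.27 + 2×1.76 = 7.79 m.
Hydraulic radius R = A/P = 7.515/7.79 = 0.9647 m.
V = (1/n) R^(2/3) √S = (1/0.014) × 0.9647^(2/3) × √0.00099 = 2.194 m/s. Hydraulic depth D_h = A/T = 7.515/4.27 = 1.76 m.
Froude number Fr = V/√(g·D_h) = 2.194/√(9.81×1.76) = 0.528, which is less than 1, so the flow is subcritical.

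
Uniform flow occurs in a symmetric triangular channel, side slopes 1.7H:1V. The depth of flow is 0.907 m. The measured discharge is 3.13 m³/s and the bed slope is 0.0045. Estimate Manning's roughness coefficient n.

n = 0.016

For a triangular section with side slope z = 1.7: A = zy² = 1.7×0.907² = 1.399 m²; P = 2y√(1+z²) = 2×0.907×1.972 = 3.578 m.
Hydraulic radius R = A/P = 1.399/3.578 = 0.3909 m.
Rearranging Manning's equation: n = (1/Q) A R^(2/3) S^(1/2) = (1/3.13) × 1.399 × 0.3909^(2/3) × √0.0045 = 0.016.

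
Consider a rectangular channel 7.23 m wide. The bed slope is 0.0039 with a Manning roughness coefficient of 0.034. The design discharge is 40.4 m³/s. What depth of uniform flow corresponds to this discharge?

y_n = 2.39 m

Manning's equation rearranged: A R^(2/3) = nQ / (1·√S) = 0.034 × 40.4 / (√0.0039) = 22.
Try y = 2.8 m: A R^(2/3) = 27.44 — over.
Try y = 1.66 m: A R^(2/3) = 13.08 — short.
Try y = 2.39 m: A R^(2/3) = 22.02 — close enough.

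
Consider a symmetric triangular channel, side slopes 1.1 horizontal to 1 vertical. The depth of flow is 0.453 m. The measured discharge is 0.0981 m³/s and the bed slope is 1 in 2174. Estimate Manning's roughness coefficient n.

For a triangular section with side slope z = 1.1: A = zy² = 1.1×0.453² = 0.2257 m²; P = 2y√(1+z²) = 2×0.453×1.487 = 1.347 m.
Hydraulic radius R = A/P = 0.2257/1.347 = 0.1676 m.
Rearranging Manning's equation: n = (1/Q) A R^(2/3) S^(1/2) = (1/0.0981) × 0.2257 × 0.1676^(2/3) × √0.00046 = 0.015.

n = 0.015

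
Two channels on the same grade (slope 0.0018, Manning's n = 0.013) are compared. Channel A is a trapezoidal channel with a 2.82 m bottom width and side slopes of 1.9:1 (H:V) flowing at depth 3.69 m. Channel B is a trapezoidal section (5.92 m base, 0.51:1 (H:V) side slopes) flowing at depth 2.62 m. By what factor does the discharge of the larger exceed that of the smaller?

2.16

Channel A: With bottom width b = 2.82 m and side slope z = 1.9: A = (b + zy)y = (2.82 + 1.9×3.69)×3.69 = 36.28 m²; P = b + 2y√(1+z²) = 2.82 + 2×3.69×2.147 = 18.67 m. Hydraulic radius R = A/P = 36.28/18.67 = 1.943 m. Q_A = (1/0.013)·36.28·1.943^(2/3)·√0.0018 = 184.4 m³/s.
Channel B: With bottom width b = 5.92 m and side slope z = 0.51: A = (b + zy)y = (5.92 + 0.51×2.62)×2.62 = 19.01 m²; P = b + 2y√(1+z²) = 5.92 + 2×2.62×1.123 = 11.8 m. Hydraulic radius R = A/P = 19.01/11.8 = 1.611 m. Q_B = (1/0.013)·19.01·1.611^(2/3)·√0.0018 = 85.26 m³/s.
The larger discharge is 184.4 m³/s and the smaller is 85.26 m³/s; the ratio is 2.16.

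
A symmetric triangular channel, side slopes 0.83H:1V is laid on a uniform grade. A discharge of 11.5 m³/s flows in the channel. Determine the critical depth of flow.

y_c = 2.08 m

At critical depth, Q² T / (g A³) = 1, i.e. A³/T = Q²/g = 11.5²/9.81 = 13.48.
Trying y = 2.63 m: A³/T = 43.34 — high.
Trying y = 1.63 m: A³/T = 3.963 — low.
Trying y = 2.08 m: A³/T = 13.41 — close enough.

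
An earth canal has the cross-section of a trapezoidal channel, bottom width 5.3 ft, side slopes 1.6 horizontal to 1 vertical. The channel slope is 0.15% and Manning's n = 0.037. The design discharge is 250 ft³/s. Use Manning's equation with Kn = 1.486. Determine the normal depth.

Manning's equation rearranged: A R^(2/3) = nQ / (1.486·√S) = 0.037 × 250 / (1.486 × √0.0015) = 160.7.
Trying y = 6.92 ft: A R^(2/3) = 266.4 — over.
Trying y = 4.09 ft: A R^(2/3) = 85.29 — short.
Trying y = 5.5 ft: A R^(2/3) = 160.5 — matches.

y_n = 5.5 ft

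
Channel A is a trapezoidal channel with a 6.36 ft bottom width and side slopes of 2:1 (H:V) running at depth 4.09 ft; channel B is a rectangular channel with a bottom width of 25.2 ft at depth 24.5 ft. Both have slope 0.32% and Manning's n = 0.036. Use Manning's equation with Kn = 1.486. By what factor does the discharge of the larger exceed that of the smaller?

23.7

Channel A: With bottom width b = 6.36 ft and side slope z = 2: A = (b + zy)y = (6.36 + 2×4.09)×4.09 = 59.47 ft²; P = b + 2y√(1+z²) = 6.36 + 2×4.09×2.236 = 24.65 ft. Hydraulic radius R = A/P = 59.47/24.65 = 2.412 ft. Q_A = (1.486/0.036)·59.47·2.412^(2/3)·√0.0032 = 249.8 ft³/s.
Channel B: Flow area A = b·y = 25.2 × 24.5 = 617.4 ft². Wetted perimeter P = b + 2y = 25.2 + 2×24.5 = 74.2 ft. Hydraulic radius R = A/P = 617.4/74.2 = 8.321 ft. Q_B = (1.486/0.036)·617.4·8.321^(2/3)·√0.0032 = 5920 ft³/s.
The larger discharge is 5920 ft³/s and the smaller is 249.8 ft³/s; the ratio is 23.7.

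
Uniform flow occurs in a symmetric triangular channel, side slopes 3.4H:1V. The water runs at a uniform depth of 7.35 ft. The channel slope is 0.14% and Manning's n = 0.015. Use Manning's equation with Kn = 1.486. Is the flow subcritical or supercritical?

subcritical

For a triangular section with side slope z = 3.4: A = zy² = 3.4×7.35² = 183.7 ft²; P = 2y√(1+z²) = 2×7.35×3.544 = 52.1 ft.
Hydraulic radius R = A/P = 183.7/52.1 = 3.526 ft.
V = (1.486/n) R^(2/3) √S = (1.486/0.015) × 3.526^(2/3) × √0.0014 = 8.587 ft/s. Hydraulic depth D_h = A/T = 183.7/49.98 = 3.675 ft.
Froude number Fr = V/√(g·D_h) = 8.587/√(32.2×3.675) = 0.789, which is less than 1, so the flow is subcritical.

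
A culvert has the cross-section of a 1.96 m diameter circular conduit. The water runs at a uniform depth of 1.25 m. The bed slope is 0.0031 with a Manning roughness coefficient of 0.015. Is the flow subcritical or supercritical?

For a circular section of diameter D = 1.96 m at depth y = 1.25 m, the central angle is θ = 2 arccos(1 − 2y/D) = 3.7 rad. Then A = (D²/8)(θ − sin θ) = 2.031 m² and P = Dθ/2 = 3.626 m.
Hydraulic radius R = A/P = 2.031/3.626 = 0.5602 m.
V = (1/n) R^(2/3) √S = (1/0.015) × 0.5602^(2/3) × √0.0031 = 2.522 m/s. Hydraulic depth D_h = A/T = 2.031/1.884 = 1.078 m.
Froude number Fr = V/√(g·D_h) = 2.522/√(9.81×1.078) = 0.776, which is less than 1, so the flow is subcritical.

subcritical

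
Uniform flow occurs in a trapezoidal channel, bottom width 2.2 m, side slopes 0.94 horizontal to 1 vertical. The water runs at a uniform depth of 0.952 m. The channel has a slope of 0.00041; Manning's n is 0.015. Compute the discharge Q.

With bottom width b = 2.2 m and side slope z = 0.94: A = (b + zy)y = (2.2 + 0.94×0.952)×0.952 = 2.946 m²; P = b + 2y√(1+z²) = 2.2 + 2×0.952×1.372 = 4.813 m.
Hydraulic radius R = A/P = 2.946/4.813 = 0.6121 m.
Manning's equation: Q = (1/n) A R^(2/3) S^(1/2) = (1/0.015) × 2.946 × 0.6121^(2/3) × 0.00041^(1/2) = 2.87 m³/s.

Q = 2.87 m³/s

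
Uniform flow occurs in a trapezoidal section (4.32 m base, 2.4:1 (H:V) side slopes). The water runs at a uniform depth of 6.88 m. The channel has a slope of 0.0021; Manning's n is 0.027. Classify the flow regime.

With bottom width b = 4.32 m and side slope z = 2.4: A = (b + zy)y = (4.32 + 2.4×6.88)×6.88 = 143.3 m²; P = b + 2y√(1+z²) = 4.32 + 2×6.88×2.6 = 40.1 m.
Hydraulic radius R = A/P = 143.3/40.1 = 3.575 m.
V = (1/n) R^(2/3) √S = (1/0.027) × 3.575^(2/3) × √0.0021 = 3.968 m/s. Hydraulic depth D_h = A/T = 143.3/37.34 = 3.838 m.
Froude number Fr = V/√(g·D_h) = 3.968/√(9.81×3.838) = 0.647, which is less than 1, so the flow is subcritical.

subcritical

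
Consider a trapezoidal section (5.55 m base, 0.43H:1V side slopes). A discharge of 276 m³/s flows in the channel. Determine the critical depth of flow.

y_c = 5.45 m

At critical depth, Q² T / (g A³) = 1, i.e. A³/T = Q²/g = 276²/9.81 = 7765.
Trying y = 6.32 m: A³/T = 12990 — high.
Trying y = 4.85 m: A³/T = 5224 — low.
Trying y = 5.45 m: A³/T = 7777 — close enough.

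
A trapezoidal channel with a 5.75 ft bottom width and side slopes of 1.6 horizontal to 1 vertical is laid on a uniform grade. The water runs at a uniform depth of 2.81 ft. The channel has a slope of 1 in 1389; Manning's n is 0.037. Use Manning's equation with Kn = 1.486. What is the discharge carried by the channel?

With bottom width b = 5.75 ft and side slope z = 1.6: A = (b + zy)y = (5.75 + 1.6×2.81)×2.81 = 28.79 ft²; P = b + 2y√(1+z²) = 5.75 + 2×2.81×1.887 = 16.35 ft.
Hydraulic radius R = A/P = 28.79/16.35 = 1.761 ft.
Manning's equation: Q = (1.486/n) A R^(2/3) S^(1/2) = (1.486/0.037) × 28.79 × 1.761^(2/3) × 0.0007199^(1/2) = 45.2 ft³/s.

Q = 45.2 ft³/s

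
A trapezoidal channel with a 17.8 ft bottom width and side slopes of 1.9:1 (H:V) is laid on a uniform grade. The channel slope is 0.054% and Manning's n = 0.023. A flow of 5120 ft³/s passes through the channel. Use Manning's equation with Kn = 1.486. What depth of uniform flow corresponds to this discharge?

Manning's equation rearranged: A R^(2/3) = nQ / (1.486·√S) = 0.023 × 5120 / (1.486 × √0.00054) = 3410.
Try y = 17.5 ft: A R^(2/3) = 4039 — too large.
Try y = 16.2 ft: A R^(2/3) = 3407 — matches.

y_n = 16.2 ft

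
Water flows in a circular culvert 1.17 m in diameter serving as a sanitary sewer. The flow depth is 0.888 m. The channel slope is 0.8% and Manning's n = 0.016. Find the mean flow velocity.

V = 2.8 m/s

For a circular section of diameter D = 1.17 m at depth y = 0.888 m, the central angle is θ = 2 arccos(1 − 2y/D) = 4.23 rad. Then A = (D²/8)(θ − sin θ) = 0.8755 m² and P = Dθ/2 = 2.475 m.
Hydraulic radius R = A/P = 0.8755/2.475 = 0.3538 m.
From Manning's equation, V = (1/n) R^(2/3) S^(1/2) = (1/0.016) × 0.3538^(2/3) × 0.008^(1/2) = 2.8 m/s.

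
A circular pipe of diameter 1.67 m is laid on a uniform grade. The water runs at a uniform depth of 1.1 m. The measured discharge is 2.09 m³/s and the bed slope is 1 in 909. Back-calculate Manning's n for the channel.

n = 0.015

For a circular section of diameter D = 1.67 m at depth y = 1.1 m, the central angle is θ = 2 arccos(1 − 2y/D) = 3.787 rad. Then A = (D²/8)(θ − sin θ) = 1.53 m² and P = Dθ/2 = 3.163 m.
Hydraulic radius R = A/P = 1.53/3.163 = 0.4839 m.
Rearranging Manning's equation: n = (1/Q) A R^(2/3) S^(1/2) = (1/2.09) × 1.53 × 0.4839^(2/3) × √0.0011 = 0.015.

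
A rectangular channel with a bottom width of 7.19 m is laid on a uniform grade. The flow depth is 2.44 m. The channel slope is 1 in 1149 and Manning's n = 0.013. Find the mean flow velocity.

V = 2.91 m/s

Flow area A = b·y = 7.19 × 2.44 = 17.54 m². Wetted perimeter P = b + 2y = 7.19 + 2×2.44 = 12.07 m.
Hydraulic radius R = A/P = 17.54/12.07 = 1.453 m.
From Manning's equation, V = (1/n) R^(2/3) S^(1/2) = (1/0.013) × 1.453^(2/3) × 0.0008703^(1/2) = 2.91 m/s.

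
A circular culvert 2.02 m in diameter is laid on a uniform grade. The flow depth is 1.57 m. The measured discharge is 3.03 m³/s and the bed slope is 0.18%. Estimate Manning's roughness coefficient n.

For a circular section of diameter D = 2.02 m at depth y = 1.57 m, the central angle is θ = 2 arccos(1 − 2y/D) = 4.317 rad. Then A = (D²/8)(θ − sin θ) = 2.673 m² and P = Dθ/2 = 4.36 m.
Hydraulic radius R = A/P = 2.673/4.36 = 0.613 m.
Rearranging Manning's equation: n = (1/Q) A R^(2/3) S^(1/2) = (1/3.03) × 2.673 × 0.613^(2/3) × √0.0018 = 0.027.

n = 0.027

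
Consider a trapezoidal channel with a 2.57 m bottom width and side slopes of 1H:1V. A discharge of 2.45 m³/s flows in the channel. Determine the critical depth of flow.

At critical depth, Q² T / (g A³) = 1, i.e. A³/T = Q²/g = 2.45²/9.81 = 0.6119.
At y = 0.354 m: A³/T = 0.3383 — low.
At y = 0.427 m: A³/T = 0.6121 — ≈ 0.6119.

y_c = 0.427 m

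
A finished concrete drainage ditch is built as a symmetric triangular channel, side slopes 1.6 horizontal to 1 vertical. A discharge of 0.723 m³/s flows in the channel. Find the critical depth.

At critical depth, Q² T / (g A³) = 1, i.e. A³/T = Q²/g = 0.723²/9.81 = 0.05329.
At y = 0.595 m: A³/T = 0.09545 — over.
At y = 0.392 m: A³/T = 0.01185 — short.
At y = 0.53 m: A³/T = 0.05353 — close enough.

y_c = 0.53 m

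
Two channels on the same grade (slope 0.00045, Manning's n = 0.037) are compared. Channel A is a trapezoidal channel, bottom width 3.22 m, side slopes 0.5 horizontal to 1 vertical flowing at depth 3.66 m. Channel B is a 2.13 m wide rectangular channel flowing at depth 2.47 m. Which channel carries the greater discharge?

Channel A: With bottom width b = 3.22 m and side slope z = 0.5: A = (b + zy)y = (3.22 + 0.5×3.66)×3.66 = 18.48 m²; P = b + 2y√(1+z²) = 3.22 + 2×3.66×1.118 = 11.4 m. Hydraulic radius R = A/P = 18.48/11.4 = 1.621 m. Q_A = (1/0.037)·18.48·1.621^(2/3)·√0.00045 = 14.62 m³/s.
Channel B: Flow area A = b·y = 2.13 × 2.47 = 5.261 m². Wetted perimeter P = b + 2y = 2.13 + 2×2.47 = 7.07 m. Hydraulic radius R = A/P = 5.261/7.07 = 0.7441 m. Q_B = (1/0.037)·5.261·0.7441^(2/3)·√0.00045 = 2.477 m³/s.
Q_A = 14.62 m³/s vs Q_B = 2.477 m³/s, so channel A carries more.

channel A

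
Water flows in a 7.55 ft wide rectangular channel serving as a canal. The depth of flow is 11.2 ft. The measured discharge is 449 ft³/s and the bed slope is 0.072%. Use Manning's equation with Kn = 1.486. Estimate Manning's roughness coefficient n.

n = 0.015

Flow area A = b·y = 7.55 × 11.2 = 84.56 ft². Wetted perimeter P = b + 2y = 7.55 + 2×11.2 = 29.95 ft.
Hydraulic radius R = A/P = 84.56/29.95 = 2.823 ft.
Rearranging Manning's equation: n = (1.486/Q) A R^(2/3) S^(1/2) = (1.486/449) × 84.56 × 2.823^(2/3) × √0.00072 = 0.015.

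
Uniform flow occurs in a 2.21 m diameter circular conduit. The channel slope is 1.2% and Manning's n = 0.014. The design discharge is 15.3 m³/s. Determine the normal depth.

y_n = 1.44 m

Manning's equation rearranged: A R^(2/3) = nQ / (1·√S) = 0.014 × 15.3 / (√0.012) = 1.955.
Trying y = 1.28 m: A R^(2/3) = 1.643 — too small.
Trying y = 1.56 m: A R^(2/3) = 2.186 — too large.
Trying y = 1.44 m: A R^(2/3) = 1.96 — close enough.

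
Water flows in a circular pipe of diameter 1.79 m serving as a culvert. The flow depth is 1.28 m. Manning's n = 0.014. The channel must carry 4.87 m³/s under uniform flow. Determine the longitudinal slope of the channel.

For a circular section of diameter D = 1.79 m at depth y = 1.28 m, the central angle is θ = 2 arccos(1 − 2y/D) = 4.031 rad. Then A = (D²/8)(θ − sin θ) = 1.926 m² and P = Dθ/2 = 3.608 m.
Hydraulic radius R = A/P = 1.926/3.608 = 0.5337 m.
From Manning's equation, S = [nQ / (1 A R^(2/3))]² = [0.014 × 4.87 / (1 × 1.926 × 0.5337^(2/3))]² = 0.0029.

S = 0.0029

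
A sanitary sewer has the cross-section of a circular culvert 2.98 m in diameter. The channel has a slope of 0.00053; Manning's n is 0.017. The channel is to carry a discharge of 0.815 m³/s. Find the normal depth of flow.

y_n = 0.652 m

Manning's equation rearranged: A R^(2/3) = nQ / (1·√S) = 0.017 × 0.815 / (√0.00053) = 0.6018.
Trying y = 0.573 m: A R^(2/3) = 0.4634 — low.
Trying y = 0.768 m: A R^(2/3) = 0.8339 — high.
Trying y = 0.652 m: A R^(2/3) = 0.6016 — matches.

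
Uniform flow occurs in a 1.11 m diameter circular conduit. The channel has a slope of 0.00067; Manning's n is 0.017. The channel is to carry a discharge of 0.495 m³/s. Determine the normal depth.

Manning's equation rearranged: A R^(2/3) = nQ / (1·√S) = 0.017 × 0.495 / (√0.00067) = 0.3251.
At y = 0.536 m: A R^(2/3) = 0.1939 — low.
At y = 0.905 m: A R^(2/3) = 0.4097 — high.
At y = 0.744 m: A R^(2/3) = 0.3251 — matches.

y_n = 0.744 m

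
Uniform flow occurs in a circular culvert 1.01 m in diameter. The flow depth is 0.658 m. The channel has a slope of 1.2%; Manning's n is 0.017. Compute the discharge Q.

For a circular section of diameter D = 1.01 m at depth y = 0.658 m, the central angle is θ = 2 arccos(1 − 2y/D) = 3.757 rad. Then A = (D²/8)(θ − sin θ) = 0.5527 m² and P = Dθ/2 = 1.897 m.
Hydraulic radius R = A/P = 0.5527/1.897 = 0.2913 m.
Manning's equation: Q = (1/n) A R^(2/3) S^(1/2) = (1/0.017) × 0.5527 × 0.2913^(2/3) × 0.012^(1/2) = 1.57 m³/s.

Q = 1.57 m³/s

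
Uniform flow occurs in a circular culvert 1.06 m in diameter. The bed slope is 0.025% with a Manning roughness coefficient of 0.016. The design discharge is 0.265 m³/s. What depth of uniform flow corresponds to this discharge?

y_n = 0.676 m

Manning's equation rearranged: A R^(2/3) = nQ / (1·√S) = 0.016 × 0.265 / (√0.00025) = 0.2682.
Trying y = 0.505 m: A R^(2/3) = 0.1676 — too small.
Trying y = 0.753 m: A R^(2/3) = 0.3107 — too large.
Trying y = 0.676 m: A R^(2/3) = 0.2679 — matches.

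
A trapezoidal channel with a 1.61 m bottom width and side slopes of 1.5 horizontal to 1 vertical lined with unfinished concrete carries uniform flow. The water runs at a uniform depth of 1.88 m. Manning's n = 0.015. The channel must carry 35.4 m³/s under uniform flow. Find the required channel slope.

With bottom width b = 1.61 m and side slope z = 1.5: A = (b + zy)y = (1.61 + 1.5×1.88)×1.88 = 8.328 m²; P = b + 2y√(1+z²) = 1.61 + 2×1.88×1.803 = 8.388 m.
Hydraulic radius R = A/P = 8.328/8.388 = 0.9928 m.
From Manning's equation, S = [nQ / (1 A R^(2/3))]² = [0.015 × 35.4 / (1 × 8.328 × 0.9928^(2/3))]² = 0.0041.

S = 0.0041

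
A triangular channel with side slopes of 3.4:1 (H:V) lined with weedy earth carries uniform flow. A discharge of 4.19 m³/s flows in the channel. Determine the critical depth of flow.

y_c = 0.791 m

At critical depth, Q² T / (g A³) = 1, i.e. A³/T = Q²/g = 4.19²/9.81 = 1.79.
At y = 0.945 m: A³/T = 4.356 — high.
At y = 0.576 m: A³/T = 0.3665 — low.
At y = 0.791 m: A³/T = 1.79 — close enough.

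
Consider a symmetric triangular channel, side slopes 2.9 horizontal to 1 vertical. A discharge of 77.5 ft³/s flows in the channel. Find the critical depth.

At critical depth, Q² T / (g A³) = 1, i.e. A³/T = Q²/g = 77.5²/32.2 = 186.5.
Trying y = 2.72 ft: A³/T = 626.1 — too large.
Trying y = 1.75 ft: A³/T = 69.02 — too small.
Trying y = 2.13 ft: A³/T = 184.4 — close enough.

y_c = 2.13 ft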